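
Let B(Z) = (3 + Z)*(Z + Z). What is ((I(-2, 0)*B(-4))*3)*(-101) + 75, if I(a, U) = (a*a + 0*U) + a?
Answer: -4773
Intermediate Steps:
I(a, U) = a + a² (I(a, U) = (a² + 0) + a = a² + a = a + a²)
B(Z) = 2*Z*(3 + Z) (B(Z) = (3 + Z)*(2*Z) = 2*Z*(3 + Z))
((I(-2, 0)*B(-4))*3)*(-101) + 75 = (((-2*(1 - 2))*(2*(-4)*(3 - 4)))*3)*(-101) + 75 = (((-2*(-1))*(2*(-4)*(-1)))*3)*(-101) + 75 = ((2*8)*3)*(-101) + 75 = (16*3)*(-101) + 75 = 48*(-101) + 75 = -4848 + 75 = -4773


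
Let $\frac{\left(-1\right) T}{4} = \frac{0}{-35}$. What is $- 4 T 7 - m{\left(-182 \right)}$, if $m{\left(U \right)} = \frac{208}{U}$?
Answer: $\frac{8}{7} \approx 1.1429$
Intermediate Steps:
$T = 0$ ($T = - 4 \frac{0}{-35} = - 4 \cdot 0 \left(- \frac{1}{35}\right) = \left(-4\right) 0 = 0$)
$- 4 T 7 - m{\left(-182 \right)} = \left(-4\right) 0 \cdot 7 - \frac{208}{-182} = 0 \cdot 7 - 208 \left(- \frac{1}{182}\right) = 0 - - \frac{8}{7} = 0 + \frac{8}{7} = \frac{8}{7}$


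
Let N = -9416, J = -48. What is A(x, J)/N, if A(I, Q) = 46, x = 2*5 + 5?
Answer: -23/4708 ≈ -0.0048853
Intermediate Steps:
x = 15 (x = 10 + 5 = 15)
A(x, J)/N = 46/(-9416) = 46*(-1/9416) = -23/4708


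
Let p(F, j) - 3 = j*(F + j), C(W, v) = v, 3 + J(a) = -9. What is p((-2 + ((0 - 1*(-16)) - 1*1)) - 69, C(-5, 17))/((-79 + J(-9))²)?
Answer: -660/8281 ≈ -0.079700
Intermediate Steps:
J(a) = -12 (J(a) = -3 - 9 = -12)
p(F, j) = 3 + j*(F + j)
p((-2 + ((0 - 1*(-16)) - 1*1)) - 69, C(-5, 17))/((-79 + J(-9))²) = (3 + 17² + ((-2 + ((0 - 1*(-16)) - 1*1)) - 69)*17)/((-79 - 12)²) = (3 + 289 + ((-2 + ((0 + 16) - 1)) - 69)*17)/((-91)²) = (3 + 289 + ((-2 + (16 - 1)) - 69)*17)/8281 = (3 + 289 + ((-2 + 15) - 69)*17)*(1/8281) = (3 + 289 + (13 - 69)*17)*(1/8281) = (3 + 289 - 56*17)*(1/8281) = (3 + 289 - 952)*(1/8281) = -660*1/8281 = -660/8281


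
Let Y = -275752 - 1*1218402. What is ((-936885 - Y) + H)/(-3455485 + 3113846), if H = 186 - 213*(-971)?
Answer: -764278/341639 ≈ -2.2371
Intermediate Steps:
Y = -1494154 (Y = -275752 - 1218402 = -1494154)
H = 207009 (H = 186 + 206823 = 207009)
((-936885 - Y) + H)/(-3455485 + 3113846) = ((-936885 - 1*(-1494154)) + 207009)/(-3455485 + 3113846) = ((-936885 + 1494154) + 207009)/(-341639) = (557269 + 207009)*(-1/341639) = 764278*(-1/341639) = -764278/341639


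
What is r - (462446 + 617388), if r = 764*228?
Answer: -905642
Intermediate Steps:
r = 174192
r - (462446 + 617388) = 174192 - (462446 + 617388) = 174192 - 1*1079834 = 174192 - 1079834 = -905642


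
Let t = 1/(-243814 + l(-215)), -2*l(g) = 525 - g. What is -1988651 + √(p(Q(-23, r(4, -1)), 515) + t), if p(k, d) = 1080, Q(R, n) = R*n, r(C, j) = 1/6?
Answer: -1988651 + √16098972920074/122092 ≈ -1.9886e+6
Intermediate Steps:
r(C, j) = ⅙
l(g) = -525/2 + g/2 (l(g) = -(525 - g)/2 = -525/2 + g/2)
t = -1/244184 (t = 1/(-243814 + (-525/2 + (½)*(-215))) = 1/(-243814 + (-525/2 - 215/2)) = 1/(-243814 - 370) = 1/(-244184) = -1/244184 ≈ -4.0953e-6)
-1988651 + √(p(Q(-23, r(4, -1)), 515) + t) = -1988651 + √(1080 - 1/244184) = -1988651 + √(263718719/244184) = -1988651 + √16098972920074/122092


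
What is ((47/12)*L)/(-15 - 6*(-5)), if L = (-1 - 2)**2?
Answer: 47/20 ≈ 2.3500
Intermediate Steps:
L = 9 (L = (-3)**2 = 9)
((47/12)*L)/(-15 - 6*(-5)) = ((47/12)*9)/(-15 - 6*(-5)) = ((47*(1/12))*9)/(-15 + 30) = ((47/12)*9)/15 = (141/4)*(1/15) = 47/20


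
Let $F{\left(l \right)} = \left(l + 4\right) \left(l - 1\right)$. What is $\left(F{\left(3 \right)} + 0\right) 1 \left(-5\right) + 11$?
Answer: $-59$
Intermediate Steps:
$F{\left(l \right)} = \left(-1 + l\right) \left(4 + l\right)$ ($F{\left(l \right)} = \left(4 + l\right) \left(-1 + l\right) = \left(-1 + l\right) \left(4 + l\right)$)
$\left(F{\left(3 \right)} + 0\right) 1 \left(-5\right) + 11 = \left(\left(-4 + 3^{2} + 3 \cdot 3\right) + 0\right) 1 \left(-5\right) + 11 = \left(\left(-4 + 9 + 9\right) + 0\right) 1 \left(-5\right) + 11 = \left(14 + 0\right) 1 \left(-5\right) + 11 = 14 \cdot 1 \left(-5\right) + 11 = 14 \left(-5\right) + 11 = -70 + 11 = -59$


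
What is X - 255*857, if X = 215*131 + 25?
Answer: -190345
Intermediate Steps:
X = 28190 (X = 28165 + 25 = 28190)
X - 255*857 = 28190 - 255*857 = 28190 - 1*218535 = 28190 - 218535 = -190345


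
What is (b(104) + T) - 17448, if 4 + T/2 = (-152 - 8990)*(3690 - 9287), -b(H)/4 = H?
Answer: 102317676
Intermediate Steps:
b(H) = -4*H
T = 102335540 (T = -8 + 2*((-152 - 8990)*(3690 - 9287)) = -8 + 2*(-9142*(-5597)) = -8 + 2*51167774 = -8 + 102335548 = 102335540)
(b(104) + T) - 17448 = (-4*104 + 102335540) - 17448 = (-416 + 102335540) - 17448 = 102335124 - 17448 = 102317676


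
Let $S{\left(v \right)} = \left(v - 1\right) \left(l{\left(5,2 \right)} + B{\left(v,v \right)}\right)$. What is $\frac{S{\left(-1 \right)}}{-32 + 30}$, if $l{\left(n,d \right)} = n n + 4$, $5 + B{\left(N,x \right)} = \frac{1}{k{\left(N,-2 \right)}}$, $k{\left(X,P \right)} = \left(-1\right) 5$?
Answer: $\frac{119}{5} \approx 23.8$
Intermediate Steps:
$k{\left(X,P \right)} = -5$
$B{\left(N,x \right)} = - \frac{26}{5}$ ($B{\left(N,x \right)} = -5 + \frac{1}{-5} = -5 - \frac{1}{5} = - \frac{26}{5}$)
$l{\left(n,d \right)} = 4 + n^{2}$ ($l{\left(n,d \right)} = n^{2} + 4 = 4 + n^{2}$)
$S{\left(v \right)} = - \frac{119}{5} + \frac{119 v}{5}$ ($S{\left(v \right)} = \left(v - 1\right) \left(\left(4 + 5^{2}\right) - \frac{26}{5}\right) = \left(-1 + v\right) \left(\left(4 + 25\right) - \frac{26}{5}\right) = \left(-1 + v\right) \left(29 - \frac{26}{5}\right) = \left(-1 + v\right) \frac{119}{5} = - \frac{119}{5} + \frac{119 v}{5}$)
$\frac{S{\left(-1 \right)}}{-32 + 30} = \frac{- \frac{119}{5} + \frac{119}{5} \left(-1\right)}{-32 + 30} = \frac{- \frac{119}{5} - \frac{119}{5}}{-2} = \left(- \frac{1}{2}\right) \left(- \frac{238}{5}\right) = \frac{119}{5}$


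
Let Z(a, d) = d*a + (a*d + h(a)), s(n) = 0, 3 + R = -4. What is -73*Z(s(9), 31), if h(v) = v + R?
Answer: 511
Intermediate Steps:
R = -7 (R = -3 - 4 = -7)
h(v) = -7 + v (h(v) = v - 7 = -7 + v)
Z(a, d) = -7 + a + 2*a*d (Z(a, d) = d*a + (a*d + (-7 + a)) = a*d + (-7 + a + a*d) = -7 + a + 2*a*d)
-73*Z(s(9), 31) = -73*(-7 + 0 + 2*0*31) = -73*(-7 + 0 + 0) = -73*(-7) = 511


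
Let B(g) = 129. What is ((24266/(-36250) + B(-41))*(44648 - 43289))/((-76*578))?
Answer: -395127891/99524375 ≈ -3.9702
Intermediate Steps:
((24266/(-36250) + B(-41))*(44648 - 43289))/((-76*578)) = ((24266/(-36250) + 129)*(44648 - 43289))/((-76*578)) = ((24266*(-1/36250) + 129)*1359)/(-43928) = ((-12133/18125 + 129)*1359)*(-1/43928) = ((2325992/18125)*1359)*(-1/43928) = (3161023128/18125)*(-1/43928) = -395127891/99524375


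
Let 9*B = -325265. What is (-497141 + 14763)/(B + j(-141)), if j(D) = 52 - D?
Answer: 2170701/161764 ≈ 13.419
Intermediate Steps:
B = -325265/9 (B = (⅑)*(-325265) = -325265/9 ≈ -36141.)
(-497141 + 14763)/(B + j(-141)) = (-497141 + 14763)/(-325265/9 + (52 - 1*(-141))) = -482378/(-325265/9 + (52 + 141)) = -482378/(-325265/9 + 193) = -482378/(-323528/9) = -482378*(-9/323528) = 2170701/161764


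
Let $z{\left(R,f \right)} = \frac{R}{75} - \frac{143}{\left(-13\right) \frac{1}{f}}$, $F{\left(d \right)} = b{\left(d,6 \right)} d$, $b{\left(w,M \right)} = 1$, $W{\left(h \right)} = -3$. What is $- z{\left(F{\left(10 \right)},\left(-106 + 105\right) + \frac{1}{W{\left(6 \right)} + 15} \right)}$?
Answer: $\frac{199}{20} \approx 9.95$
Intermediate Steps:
$F{\left(d \right)} = d$ ($F{\left(d \right)} = 1 d = d$)
$z{\left(R,f \right)} = 11 f + \frac{R}{75}$ ($z{\left(R,f \right)} = R \frac{1}{75} - 143 \left(- \frac{f}{13}\right) = \frac{R}{75} + 11 f = 11 f + \frac{R}{75}$)
$- z{\left(F{\left(10 \right)},\left(-106 + 105\right) + \frac{1}{W{\left(6 \right)} + 15} \right)} = - (11 \left(\left(-106 + 105\right) + \frac{1}{-3 + 15}\right) + \frac{1}{75} \cdot 10) = - (11 \left(-1 + \frac{1}{12}\right) + \frac{2}{15}) = - (11 \left(- \frac{11}{12}\right) + \frac{2}{15}) = - (- \frac{121}{12} + \frac{2}{15}) = \left(-1\right) \left(- \frac{199}{20}\right) = \frac{199}{20}$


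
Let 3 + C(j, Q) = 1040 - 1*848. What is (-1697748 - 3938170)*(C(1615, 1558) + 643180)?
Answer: -3625974927742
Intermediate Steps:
C(j, Q) = 189 (C(j, Q) = -3 + (1040 - 1*848) = -3 + (1040 - 848) = -3 + 192 = 189)
(-1697748 - 3938170)*(C(1615, 1558) + 643180) = (-1697748 - 3938170)*(189 + 643180) = -5635918*643369 = -3625974927742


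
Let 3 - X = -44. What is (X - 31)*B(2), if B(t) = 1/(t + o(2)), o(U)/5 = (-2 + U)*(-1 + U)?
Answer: 8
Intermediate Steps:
X = 47 (X = 3 - 1*(-44) = 3 + 44 = 47)
o(U) = 5*(-1 + U)*(-2 + U) (o(U) = 5*((-2 + U)*(-1 + U)) = 5*((-1 + U)*(-2 + U)) = 5*(-1 + U)*(-2 + U))
B(t) = 1/t (B(t) = 1/(t + (10 - 15*2 + 5*2²)) = 1/(t + (10 - 30 + 5*4)) = 1/(t + (10 - 30 + 20)) = 1/(t + 0) = 1/t)
(X - 31)*B(2) = (47 - 31)/2 = 16*(½) = 8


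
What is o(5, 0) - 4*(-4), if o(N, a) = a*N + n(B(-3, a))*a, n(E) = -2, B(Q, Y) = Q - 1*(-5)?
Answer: 16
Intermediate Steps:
B(Q, Y) = 5 + Q (B(Q, Y) = Q + 5 = 5 + Q)
o(N, a) = -2*a + N*a (o(N, a) = a*N - 2*a = N*a - 2*a = -2*a + N*a)
o(5, 0) - 4*(-4) = 0*(-2 + 5) - 4*(-4) = 0*3 + 16 = 0 + 16 = 16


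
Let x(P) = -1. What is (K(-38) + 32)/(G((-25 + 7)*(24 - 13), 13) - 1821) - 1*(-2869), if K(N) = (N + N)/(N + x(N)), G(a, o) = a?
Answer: 225906605/78741 ≈ 2869.0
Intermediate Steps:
K(N) = 2*N/(-1 + N) (K(N) = (N + N)/(N - 1) = (2*N)/(-1 + N) = 2*N/(-1 + N))
(K(-38) + 32)/(G((-25 + 7)*(24 - 13), 13) - 1821) - 1*(-2869) = (2*(-38)/(-1 - 38) + 32)/((-25 + 7)*(24 - 13) - 1821) - 1*(-2869) = (2*(-38)/(-39) + 32)/(-18*11 - 1821) + 2869 = (2*(-38)*(-1/39) + 32)/(-198 - 1821) + 2869 = (76/39 + 32)/(-2019) + 2869 = (1324/39)*(-1/2019) + 2869 = -1324/78741 + 2869 = 225906605/78741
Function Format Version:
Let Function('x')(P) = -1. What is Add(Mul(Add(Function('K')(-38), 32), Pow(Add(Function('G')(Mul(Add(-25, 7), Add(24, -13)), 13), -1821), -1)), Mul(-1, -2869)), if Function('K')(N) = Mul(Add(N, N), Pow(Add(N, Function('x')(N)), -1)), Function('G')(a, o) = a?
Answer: Rational(225906605, 78741) ≈ 2869.0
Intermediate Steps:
Function('K')(N) = Mul(2, N, Pow(Add(-1, N), -1)) (Function('K')(N) = Mul(Add(N, N), Pow(Add(N, -1), -1)) = Mul(Mul(2, N), Pow(Add(-1, N), -1)) = Mul(2, N, Pow(Add(-1, N), -1)))
Add(Mul(Add(Function('K')(-38), 32), Pow(Add(Function('G')(Mul(Add(-25, 7), Add(24, -13)), 13), -1821), -1)), Mul(-1, -2869)) = Add(Mul(Add(Mul(2, -38, Pow(Add(-1, -38), -1)), 32), Pow(Add(Mul(Add(-25, 7), Add(24, -13)), -1821), -1)), Mul(-1, -2869)) = Add(Mul(Add(Mul(2, -38, Pow(-39, -1)), 32), Pow(Add(Mul(-18, 11), -1821), -1)), 2869) = Add(Mul(Add(Mul(2, -38, Rational(-1, 39)), 32), Pow(Add(-198, -1821), -1)), 2869) = Add(Mul(Add(Rational(76, 39), 32), Pow(-2019, -1)), 2869) = Add(Mul(Rational(1324, 39), Rational(-1, 2019)), 2869) = Add(Rational(-1324, 78741), 2869) = Rational(225906605, 78741)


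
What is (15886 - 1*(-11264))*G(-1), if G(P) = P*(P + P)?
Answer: 54300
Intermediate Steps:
G(P) = 2*P² (G(P) = P*(2*P) = 2*P²)
(15886 - 1*(-11264))*G(-1) = (15886 - 1*(-11264))*(2*(-1)²) = (15886 + 11264)*(2*1) = 27150*2 = 54300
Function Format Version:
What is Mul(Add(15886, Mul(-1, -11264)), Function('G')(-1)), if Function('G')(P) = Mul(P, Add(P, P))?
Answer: 54300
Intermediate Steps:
Function('G')(P) = Mul(2, Pow(P, 2)) (Function('G')(P) = Mul(P, Mul(2, P)) = Mul(2, Pow(P, 2)))
Mul(Add(15886, Mul(-1, -11264)), Function('G')(-1)) = Mul(Add(15886, Mul(-1, -11264)), Mul(2, Pow(-1, 2))) = Mul(Add(15886, 11264), Mul(2, 1)) = Mul(27150, 2) = 54300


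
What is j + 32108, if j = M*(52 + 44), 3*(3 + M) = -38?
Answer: 30604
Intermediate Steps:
M = -47/3 (M = -3 + (1/3)*(-38) = -3 - 38/3 = -47/3 ≈ -15.667)
j = -1504 (j = -47*(52 + 44)/3 = -47/3*96 = -1504)
j + 32108 = -1504 + 32108 = 30604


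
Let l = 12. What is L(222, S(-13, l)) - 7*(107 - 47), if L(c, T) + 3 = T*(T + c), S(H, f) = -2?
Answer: -863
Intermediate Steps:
L(c, T) = -3 + T*(T + c)
L(222, S(-13, l)) - 7*(107 - 47) = (-3 + (-2)**2 - 2*222) - 7*(107 - 47) = (-3 + 4 - 444) - 7*60 = -443 - 420 = -863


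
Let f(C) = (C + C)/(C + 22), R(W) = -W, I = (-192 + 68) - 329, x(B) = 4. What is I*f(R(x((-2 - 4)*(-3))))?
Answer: 604/3 ≈ 201.33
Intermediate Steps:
I = -453 (I = -124 - 329 = -453)
f(C) = 2*C/(22 + C) (f(C) = (2*C)/(22 + C) = 2*C/(22 + C))
I*f(R(x((-2 - 4)*(-3)))) = -906*(-1*4)/(22 - 1*4) = -906*(-4)/(22 - 4) = -906*(-4)/18 = -453*(-4/9) = 604/3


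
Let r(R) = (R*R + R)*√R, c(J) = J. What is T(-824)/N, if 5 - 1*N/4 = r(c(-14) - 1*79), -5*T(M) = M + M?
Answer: 412/6808077673 + 3525072*I*√93/34040388365 ≈ 6.0516e-8 + 0.00099865*I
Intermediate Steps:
r(R) = √R*(R + R²) (r(R) = (R² + R)*√R = (R + R²)*√R = √R*(R + R²))
T(M) = -2*M/5 (T(M) = -(M + M)/5 = -2*M/5)
N = 20 - 34224*I*√93 (N = 20 - 4*(-14 - 1*79)^(3/2)*(1 + (-14 - 1*79)) = 20 - 4*(-14 - 79)^(3/2)*(1 + (-14 - 79)) = 20 - 4*(-93)^(3/2)*(1 - 93) = 20 - 4*(-93*I*√93)*(-92) = 20 - 34224*I*√93 ≈ 20.0 - 3.3004e+5*I)
T(-824)/N = (-⅖*(-824))/(20 - 34224*I*√93) = 1648/(5*(20 - 34224*I*√93))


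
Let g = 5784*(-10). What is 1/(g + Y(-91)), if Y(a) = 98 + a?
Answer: -1/57833 ≈ -1.7291e-5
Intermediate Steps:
g = -57840
1/(g + Y(-91)) = 1/(-57840 + (98 - 91)) = 1/(-57840 + 7) = 1/(-57833) = -1/57833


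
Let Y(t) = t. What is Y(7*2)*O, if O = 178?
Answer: 2492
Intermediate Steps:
Y(7*2)*O = (7*2)*178 = 14*178 = 2492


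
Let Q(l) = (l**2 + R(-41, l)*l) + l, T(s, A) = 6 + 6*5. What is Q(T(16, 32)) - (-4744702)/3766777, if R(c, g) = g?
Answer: 9903834658/3766777 ≈ 2629.3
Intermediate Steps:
T(s, A) = 36 (T(s, A) = 6 + 30 = 36)
Q(l) = l + 2*l**2 (Q(l) = (l**2 + l*l) + l = (l**2 + l**2) + l = 2*l**2 + l = l + 2*l**2)
Q(T(16, 32)) - (-4744702)/3766777 = 36*(1 + 2*36) - (-4744702)/3766777 = 36*(1 + 72) - (-4744702)/3766777 = 36*73 - 1*(-4744702/3766777) = 2628 + 4744702/3766777 = 9903834658/3766777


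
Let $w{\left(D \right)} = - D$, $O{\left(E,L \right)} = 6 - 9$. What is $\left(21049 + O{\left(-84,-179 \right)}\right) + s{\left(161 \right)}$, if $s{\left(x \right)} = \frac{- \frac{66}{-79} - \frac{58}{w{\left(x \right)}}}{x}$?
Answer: $\frac{43097151122}{2047759} \approx 21046.0$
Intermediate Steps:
$O{\left(E,L \right)} = -3$
$s{\left(x \right)} = \frac{\frac{66}{79} + \frac{58}{x}}{x}$ ($s{\left(x \right)} = \frac{- \frac{66}{-79} - \frac{58}{\left(-1\right) x}}{x} = \frac{\left(-66\right) \left(- \frac{1}{79}\right) - 58 \left(- \frac{1}{x}\right)}{x} = \frac{\frac{66}{79} + \frac{58}{x}}{x}$)
$\left(21049 + O{\left(-84,-179 \right)}\right) + s{\left(161 \right)} = \left(21049 - 3\right) + \frac{2 \left(2291 + 33 \cdot 161\right)}{79 \cdot 25921} = 21046 + \frac{2}{79} \cdot \frac{1}{25921} \left(2291 + 5313\right) = 21046 + \frac{2}{79} \cdot \frac{1}{25921} \cdot 7604 = 21046 + \frac{15208}{2047759} = \frac{43097151122}{2047759}$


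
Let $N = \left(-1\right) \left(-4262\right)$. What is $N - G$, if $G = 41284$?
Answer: $-37022$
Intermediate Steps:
$N = 4262$
$N - G = 4262 - 41284 = -37022$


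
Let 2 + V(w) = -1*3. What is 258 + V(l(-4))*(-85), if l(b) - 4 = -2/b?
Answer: 683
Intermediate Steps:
l(b) = 4 - 2/b
V(w) = -5 (V(w) = -2 - 1*3 = -2 - 3 = -5)
258 + V(l(-4))*(-85) = 258 - 5*(-85) = 258 + 425 = 683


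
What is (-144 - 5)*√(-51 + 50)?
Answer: -149*I ≈ -149.0*I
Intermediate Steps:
(-144 - 5)*√(-51 + 50) = -149*I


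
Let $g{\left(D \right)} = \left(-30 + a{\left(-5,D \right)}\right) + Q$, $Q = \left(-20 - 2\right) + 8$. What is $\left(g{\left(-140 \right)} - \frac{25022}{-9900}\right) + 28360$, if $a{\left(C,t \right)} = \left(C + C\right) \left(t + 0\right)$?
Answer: $\frac{147106711}{4950} \approx 29719.0$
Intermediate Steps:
$a{\left(C,t \right)} = 2 C t$
$Q = -14$ ($Q = -22 + 8 = -14$)
$g{\left(D \right)} = -44 - 10 D$ ($g{\left(D \right)} = \left(-30 + 2 \left(-5\right) D\right) - 14 = \left(-30 - 10 D\right) - 14 = -44 - 10 D$)
$\left(g{\left(-140 \right)} - \frac{25022}{-9900}\right) + 28360 = \left(\left(-44 - -1400\right) - \frac{25022}{-9900}\right) + 28360 = \left(\left(-44 + 1400\right) - - \frac{12511}{4950}\right) + 28360 = \left(1356 + \frac{12511}{4950}\right) + 28360 = \frac{6724711}{4950} + 28360 = \frac{147106711}{4950}$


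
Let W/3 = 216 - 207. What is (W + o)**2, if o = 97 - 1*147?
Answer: 529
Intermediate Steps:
W = 27 (W = 3*(216 - 207) = 3*9 = 27)
o = -50 (o = 97 - 147 = -50)
(W + o)**2 = (27 - 50)**2 = (-23)**2 = 529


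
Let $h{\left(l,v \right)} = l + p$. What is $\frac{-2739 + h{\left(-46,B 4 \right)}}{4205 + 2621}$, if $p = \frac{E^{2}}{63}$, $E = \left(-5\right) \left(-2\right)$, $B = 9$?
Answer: $- \frac{175355}{430038} \approx -0.40777$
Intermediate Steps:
$E = 10$
$p = \frac{100}{63}$ ($p = \frac{10^{2}}{63} = 100 \cdot \frac{1}{63} = \frac{100}{63} \approx 1.5873$)
$h{\left(l,v \right)} = \frac{100}{63} + l$ ($h{\left(l,v \right)} = l + \frac{100}{63} = \frac{100}{63} + l$)
$\frac{-2739 + h{\left(-46,B 4 \right)}}{4205 + 2621} = \frac{-2739 + \left(\frac{100}{63} - 46\right)}{4205 + 2621} = \frac{-2739 - \frac{2798}{63}}{6826} = \left(- \frac{175355}{63}\right) \frac{1}{6826} = - \frac{175355}{430038}$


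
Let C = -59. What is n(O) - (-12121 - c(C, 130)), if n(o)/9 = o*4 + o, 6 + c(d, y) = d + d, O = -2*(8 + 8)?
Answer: 10557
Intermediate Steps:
O = -32 (O = -2*16 = -32)
c(d, y) = -6 + 2*d (c(d, y) = -6 + (d + d) = -6 + 2*d)
n(o) = 45*o (n(o) = 9*(o*4 + o) = 9*(4*o + o) = 9*(5*o) = 45*o)
n(O) - (-12121 - c(C, 130)) = 45*(-32) - (-12121 - (-6 + 2*(-59))) = -1440 - (-12121 - (-6 - 118)) = -1440 - (-12121 - 1*(-124)) = -1440 - (-12121 + 124) = -1440 - 1*(-11997) = -1440 + 11997 = 10557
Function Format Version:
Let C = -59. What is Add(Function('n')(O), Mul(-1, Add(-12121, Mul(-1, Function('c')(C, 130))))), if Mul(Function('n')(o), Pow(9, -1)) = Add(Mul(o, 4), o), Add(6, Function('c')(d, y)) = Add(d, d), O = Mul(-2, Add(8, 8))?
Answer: 10557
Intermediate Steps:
O = -32 (O = Mul(-2, 16) = -32)
Function('c')(d, y) = Add(-6, Mul(2, d)) (Function('c')(d, y) = Add(-6, Add(d, d)) = Add(-6, Mul(2, d)))
Function('n')(o) = Mul(45, o) (Function('n')(o) = Mul(9, Add(Mul(o, 4), o)) = Mul(9, Add(Mul(4, o), o)) = Mul(9, Mul(5, o)) = Mul(45, o))
Add(Function('n')(O), Mul(-1, Add(-12121, Mul(-1, Function('c')(C, 130))))) = Add(Mul(45, -32), Mul(-1, Add(-12121, Mul(-1, Add(-6, Mul(2, -59)))))) = Add(-1440, Mul(-1, Add(-12121, Mul(-1, Add(-6, -118))))) = Add(-1440, Mul(-1, Add(-12121, Mul(-1, -124)))) = Add(-1440, Mul(-1, Add(-12121, 124))) = Add(-1440, Mul(-1, -11997)) = Add(-1440, 11997) = 10557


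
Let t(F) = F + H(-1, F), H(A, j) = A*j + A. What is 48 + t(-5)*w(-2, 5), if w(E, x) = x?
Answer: 43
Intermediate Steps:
H(A, j) = A + A*j
t(F) = -1 (t(F) = F - (1 + F) = F + (-1 - F) = -1)
48 + t(-5)*w(-2, 5) = 48 - 1*5 = 48 - 5 = 43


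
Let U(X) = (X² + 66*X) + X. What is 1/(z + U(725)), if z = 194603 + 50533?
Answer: 1/819336 ≈ 1.2205e-6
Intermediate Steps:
U(X) = X² + 67*X
z = 245136
1/(z + U(725)) = 1/(245136 + 725*(67 + 725)) = 1/(245136 + 725*792) = 1/(245136 + 574200) = 1/819336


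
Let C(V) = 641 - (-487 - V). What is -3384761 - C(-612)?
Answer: -3385277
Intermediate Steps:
C(V) = 1128 + V (C(V) = 641 + (487 + V) = 1128 + V)
-3384761 - C(-612) = -3384761 - (1128 - 612) = -3384761 - 1*516 = -3384761 - 516 = -3385277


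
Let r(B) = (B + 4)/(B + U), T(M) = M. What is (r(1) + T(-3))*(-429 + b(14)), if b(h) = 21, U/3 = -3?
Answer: 1479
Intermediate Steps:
U = -9 (U = 3*(-3) = -9)
r(B) = (4 + B)/(-9 + B) (r(B) = (B + 4)/(B - 9) = (4 + B)/(-9 + B))
(r(1) + T(-3))*(-429 + b(14)) = ((4 + 1)/(-9 + 1) - 3)*(-429 + 21) = (5/(-8) - 3)*(-408) = (-⅛*5 - 3)*(-408) = (-5/8 - 3)*(-408) = -29/8*(-408) = 1479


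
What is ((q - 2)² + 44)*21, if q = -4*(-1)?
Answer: 1008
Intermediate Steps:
q = 4
((q - 2)² + 44)*21 = ((4 - 2)² + 44)*21 = (2² + 44)*21 = (4 + 44)*21 = 48*21 = 1008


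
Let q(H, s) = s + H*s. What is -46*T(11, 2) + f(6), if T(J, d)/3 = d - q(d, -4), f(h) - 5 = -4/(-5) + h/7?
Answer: -67387/35 ≈ -1925.3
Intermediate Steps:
f(h) = 29/5 + h/7 (f(h) = 5 + (-4/(-5) + h/7) = 5 + (-4*(-1/5) + h*(1/7)) = 5 + (4/5 + h/7) = 29/5 + h/7)
T(J, d) = 12 + 15*d (T(J, d) = 3*(d - (-4)*(1 + d)) = 3*(d - (-4 - 4*d)) = 3*(d + (4 + 4*d)) = 3*(4 + 5*d) = 12 + 15*d)
-46*T(11, 2) + f(6) = -46*(12 + 15*2) + (29/5 + (1/7)*6) = -46*(12 + 30) + (29/5 + 6/7) = -46*42 + 233/35 = -1932 + 233/35 = -67387/35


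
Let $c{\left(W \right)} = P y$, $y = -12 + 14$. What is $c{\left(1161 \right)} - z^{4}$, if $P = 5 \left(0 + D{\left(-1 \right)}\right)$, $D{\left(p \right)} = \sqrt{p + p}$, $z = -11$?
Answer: $-14641 + 10 i \sqrt{2} \approx -14641.0 + 14.142 i$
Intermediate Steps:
$D{\left(p \right)} = \sqrt{2} \sqrt{p}$ ($D{\left(p \right)} = \sqrt{2 p} = \sqrt{2} \sqrt{p}$)
$y = 2$
$P = 5 i \sqrt{2}$ ($P = 5 \left(0 + \sqrt{2} \sqrt{-1}\right) = 5 \left(0 + \sqrt{2} i\right) = 5 \left(0 + i \sqrt{2}\right) = 5 i \sqrt{2} \approx 7.0711 i$)
$c{\left(W \right)} = 10 i \sqrt{2}$ ($c{\left(W \right)} = 5 i \sqrt{2} \cdot 2 = 10 i \sqrt{2}$)
$c{\left(1161 \right)} - z^{4} = 10 i \sqrt{2} - \left(-11\right)^{4} = 10 i \sqrt{2} - 14641 = -14641 + 10 i \sqrt{2}$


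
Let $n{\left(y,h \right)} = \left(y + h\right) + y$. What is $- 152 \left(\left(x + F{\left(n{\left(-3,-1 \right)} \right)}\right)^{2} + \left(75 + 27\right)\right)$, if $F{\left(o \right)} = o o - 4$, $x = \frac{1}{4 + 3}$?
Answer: $- \frac{15937808}{49} \approx -3.2526 \cdot 10^{5}$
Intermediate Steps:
$n{\left(y,h \right)} = h + 2 y$ ($n{\left(y,h \right)} = \left(h + y\right) + y = h + 2 y$)
$x = \frac{1}{7} \approx 0.14286$
$F{\left(o \right)} = -4 + o^{2}$ ($F{\left(o \right)} = o^{2} - 4 = -4 + o^{2}$)
$- 152 \left(\left(x + F{\left(n{\left(-3,-1 \right)} \right)}\right)^{2} + \left(75 + 27\right)\right) = - 152 \left(\left(\frac{1}{7} - \left(4 - \left(-1 + 2 \left(-3\right)\right)^{2}\right)\right)^{2} + \left(75 + 27\right)\right) = - 152 \left(\left(\frac{1}{7} - \left(4 - \left(-1 - 6\right)^{2}\right)\right)^{2} + 102\right) = - 152 \left(\left(\frac{1}{7} - \left(4 - \left(-7\right)^{2}\right)\right)^{2} + 102\right) = - 152 \left(\left(\frac{1}{7} + \left(-4 + 49\right)\right)^{2} + 102\right) = - 152 \left(\left(\frac{1}{7} + 45\right)^{2} + 102\right) = - 152 \left(\left(\frac{316}{7}\right)^{2} + 102\right) = - 152 \left(\frac{99856}{49} + 102\right) = \left(-152\right) \frac{104854}{49} = - \frac{15937808}{49}$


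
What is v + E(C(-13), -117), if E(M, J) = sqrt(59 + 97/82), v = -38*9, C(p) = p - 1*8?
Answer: -342 + sqrt(404670)/82 ≈ -334.24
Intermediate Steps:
C(p) = -8 + p (C(p) = p - 8 = -8 + p)
v = -342
E(M, J) = sqrt(404670)/82 (E(M, J) = sqrt(59 + 97*(1/82)) = sqrt(59 + 97/82) = sqrt(4935/82) = sqrt(404670)/82)
v + E(C(-13), -117) = -342 + sqrt(404670)/82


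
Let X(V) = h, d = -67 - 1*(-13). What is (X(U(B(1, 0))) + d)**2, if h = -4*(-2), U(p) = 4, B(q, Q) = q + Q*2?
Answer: 2116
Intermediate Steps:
B(q, Q) = q + 2*Q
h = 8
d = -54 (d = -67 + 13 = -54)
X(V) = 8
(X(U(B(1, 0))) + d)**2 = (8 - 54)**2 = (-46)**2 = 2116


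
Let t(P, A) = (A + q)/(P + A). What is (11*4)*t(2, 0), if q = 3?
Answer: 66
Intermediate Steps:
t(P, A) = (3 + A)/(A + P) (t(P, A) = (A + 3)/(P + A) = (3 + A)/(A + P))
(11*4)*t(2, 0) = (11*4)*((3 + 0)/(0 + 2)) = 44*(3/2) = 66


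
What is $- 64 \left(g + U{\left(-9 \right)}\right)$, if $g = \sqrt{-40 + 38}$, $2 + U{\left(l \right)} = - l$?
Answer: $-448 - 64 i \sqrt{2} \approx -448.0 - 90.51 i$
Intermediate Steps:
$U{\left(l \right)} = -2 - l$
$g = i \sqrt{2}$ ($g = \sqrt{-2} = i \sqrt{2} \approx 1.4142 i$)
$- 64 \left(g + U{\left(-9 \right)}\right) = - 64 \left(i \sqrt{2} - -7\right) = - 64 \left(i \sqrt{2} + \left(-2 + 9\right)\right) = - 64 \left(i \sqrt{2} + 7\right) = - 64 \left(7 + i \sqrt{2}\right) = -448 - 64 i \sqrt{2}$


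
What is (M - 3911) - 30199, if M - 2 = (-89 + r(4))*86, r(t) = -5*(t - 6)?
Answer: -40902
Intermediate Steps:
r(t) = 30 - 5*t (r(t) = -5*(-6 + t) = 30 - 5*t)
M = -6792 (M = 2 + (-89 + (30 - 5*4))*86 = 2 + (-89 + (30 - 20))*86 = 2 + (-89 + 10)*86 = 2 - 79*86 = 2 - 6794 = -6792)
(M - 3911) - 30199 = (-6792 - 3911) - 30199 = -10703 - 30199 = -40902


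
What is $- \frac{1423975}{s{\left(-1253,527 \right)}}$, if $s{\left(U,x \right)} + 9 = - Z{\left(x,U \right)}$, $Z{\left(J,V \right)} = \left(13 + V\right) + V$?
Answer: $- \frac{1423975}{2484} \approx -573.26$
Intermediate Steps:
$Z{\left(J,V \right)} = 13 + 2 V$
$s{\left(U,x \right)} = -22 - 2 U$ ($s{\left(U,x \right)} = -9 - \left(13 + 2 U\right) = -22 - 2 U$)
$- \frac{1423975}{s{\left(-1253,527 \right)}} = - \frac{1423975}{-22 - -2506} = - \frac{1423975}{-22 + 2506} = - \frac{1423975}{2484}$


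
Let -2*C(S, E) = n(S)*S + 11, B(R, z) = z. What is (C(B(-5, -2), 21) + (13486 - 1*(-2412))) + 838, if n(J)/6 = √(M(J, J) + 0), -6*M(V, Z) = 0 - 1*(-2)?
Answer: 33461/2 + 2*I*√3 ≈ 16731.0 + 3.4641*I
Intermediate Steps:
M(V, Z) = -⅓ (M(V, Z) = -(0 - 1*(-2))/6 = -(0 + 2)/6 = -⅙*2 = -⅓)
n(J) = 2*I*√3 (n(J) = 6*√(-⅓ + 0) = 6*√(-⅓) = 6*(I*√3/3) = 2*I*√3)
C(S, E) = -11/2 - I*S*√3 (C(S, E) = -((2*I*√3)*S + 11)/2 = -(2*I*S*√3 + 11)/2 = -(11 + 2*I*S*√3)/2 = -11/2 - I*S*√3)
(C(B(-5, -2), 21) + (13486 - 1*(-2412))) + 838 = ((-11/2 - 1*I*(-2)*√3) + (13486 - 1*(-2412))) + 838 = ((-11/2 + 2*I*√3) + (13486 + 2412)) + 838 = ((-11/2 + 2*I*√3) + 15898) + 838 = (31785/2 + 2*I*√3) + 838 = 33461/2 + 2*I*√3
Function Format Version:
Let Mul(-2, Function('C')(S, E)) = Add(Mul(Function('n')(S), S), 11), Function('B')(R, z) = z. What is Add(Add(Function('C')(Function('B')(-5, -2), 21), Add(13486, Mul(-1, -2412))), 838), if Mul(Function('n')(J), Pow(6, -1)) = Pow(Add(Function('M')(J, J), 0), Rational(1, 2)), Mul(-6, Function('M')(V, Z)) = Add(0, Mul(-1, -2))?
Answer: Add(Rational(33461, 2), Mul(2, I, Pow(3, Rational(1, 2)))) ≈ Add(16731., Mul(3.4641, I))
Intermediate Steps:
Function('M')(V, Z) = Rational(-1, 3) (Function('M')(V, Z) = Mul(Rational(-1, 6), Add(0, Mul(-1, -2))) = Mul(Rational(-1, 6), Add(0, 2)) = Mul(Rational(-1, 6), 2) = Rational(-1, 3))
Function('n')(J) = Mul(2, I, Pow(3, Rational(1, 2))) (Function('n')(J) = Mul(6, Pow(Add(Rational(-1, 3), 0), Rational(1, 2))) = Mul(6, Pow(Rational(-1, 3), Rational(1, 2))) = Mul(6, Mul(Rational(1, 3), I, Pow(3, Rational(1, 2)))) = Mul(2, I, Pow(3, Rational(1, 2))))
Function('C')(S, E) = Add(Rational(-11, 2), Mul(-1, I, S, Pow(3, Rational(1, 2)))) (Function('C')(S, E) = Mul(Rational(-1, 2), Add(Mul(Mul(2, I, Pow(3, Rational(1, 2))), S), 11)) = Mul(Rational(-1, 2), Add(Mul(2, I, S, Pow(3, Rational(1, 2))), 11)) = Mul(Rational(-1, 2), Add(11, Mul(2, I, S, Pow(3, Rational(1, 2))))) = Add(Rational(-11, 2), Mul(-1, I, S, Pow(3, Rational(1, 2)))))
Add(Add(Function('C')(Function('B')(-5, -2), 21), Add(13486, Mul(-1, -2412))), 838) = Add(Add(Add(Rational(-11, 2), Mul(-1, I, -2, Pow(3, Rational(1, 2)))), Add(13486, Mul(-1, -2412))), 838) = Add(Add(Add(Rational(-11, 2), Mul(2, I, Pow(3, Rational(1, 2)))), Add(13486, 2412)), 838) = Add(Add(Add(Rational(-11, 2), Mul(2, I, Pow(3, Rational(1, 2)))), 15898), 838) = Add(Add(Rational(31785, 2), Mul(2, I, Pow(3, Rational(1, 2)))), 838) = Add(Rational(33461, 2), Mul(2, I, Pow(3, Rational(1, 2))))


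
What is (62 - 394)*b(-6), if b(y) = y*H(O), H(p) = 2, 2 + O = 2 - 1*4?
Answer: 3984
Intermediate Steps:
O = -4 (O = -2 + (2 - 1*4) = -2 + (2 - 4) = -2 - 2 = -4)
b(y) = 2*y (b(y) = y*2 = 2*y)
(62 - 394)*b(-6) = (62 - 394)*(2*(-6)) = -332*(-12) = 3984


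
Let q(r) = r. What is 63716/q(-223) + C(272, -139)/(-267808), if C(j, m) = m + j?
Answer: -17063684187/59721184 ≈ -285.72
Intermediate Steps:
C(j, m) = j + m
63716/q(-223) + C(272, -139)/(-267808) = 63716/(-223) + (272 - 139)/(-267808) = 63716*(-1/223) + 133*(-1/267808) = -63716/223 - 133/267808 = -17063684187/59721184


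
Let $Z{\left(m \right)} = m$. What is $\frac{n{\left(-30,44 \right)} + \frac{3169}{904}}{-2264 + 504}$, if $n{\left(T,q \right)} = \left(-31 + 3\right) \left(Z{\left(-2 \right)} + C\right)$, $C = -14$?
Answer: $- \frac{408161}{1591040} \approx -0.25654$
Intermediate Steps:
$n{\left(T,q \right)} = 448$ ($n{\left(T,q \right)} = \left(-31 + 3\right) \left(-2 - 14\right) = \left(-28\right) \left(-16\right) = 448$)
$\frac{n{\left(-30,44 \right)} + \frac{3169}{904}}{-2264 + 504} = \frac{448 + \frac{3169}{904}}{-2264 + 504} = \frac{448 + 3169 \cdot \frac{1}{904}}{-1760} = \left(448 + \frac{3169}{904}\right) \left(- \frac{1}{1760}\right) = \frac{408161}{904} \left(- \frac{1}{1760}\right) = - \frac{408161}{1591040}$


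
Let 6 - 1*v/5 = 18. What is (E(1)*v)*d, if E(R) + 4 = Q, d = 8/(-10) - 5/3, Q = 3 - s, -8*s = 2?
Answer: -111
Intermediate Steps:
s = -¼ (s = -⅛*2 = -¼ ≈ -0.25000)
Q = 13/4 (Q = 3 - 1*(-¼) = 3 + ¼ = 13/4 ≈ 3.2500)
d = -37/15 (d = 8*(-⅒) - 5*⅓ = -⅘ - 5/3 = -37/15 ≈ -2.4667)
v = -60 (v = 30 - 5*18 = 30 - 90 = -60)
E(R) = -¾ (E(R) = -4 + 13/4 = -¾)
(E(1)*v)*d = -¾*(-60)*(-37/15) = 45*(-37/15) = -111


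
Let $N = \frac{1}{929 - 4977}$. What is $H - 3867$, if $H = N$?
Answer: $- \frac{15653617}{4048} \approx -3867.0$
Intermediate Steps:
$N = - \frac{1}{4048}$ ($N = \frac{1}{-4048} = - \frac{1}{4048} \approx -0.00024704$)
$H = - \frac{1}{4048} \approx -0.00024704$
$H - 3867 = - \frac{1}{4048} - 3867 = - \frac{15653617}{4048}$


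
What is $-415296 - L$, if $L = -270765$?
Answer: $-144531$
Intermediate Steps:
$-415296 - L = -415296 - -270765 = -415296 + 270765 = -144531$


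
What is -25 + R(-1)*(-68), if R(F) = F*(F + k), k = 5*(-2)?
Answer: -773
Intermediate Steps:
k = -10
R(F) = F*(-10 + F) (R(F) = F*(F - 10) = F*(-10 + F))
-25 + R(-1)*(-68) = -25 - (-10 - 1)*(-68) = -25 - 1*(-11)*(-68) = -25 + 11*(-68) = -25 - 748 = -773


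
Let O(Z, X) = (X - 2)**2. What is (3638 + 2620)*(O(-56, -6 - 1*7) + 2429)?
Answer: 16608732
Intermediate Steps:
O(Z, X) = (-2 + X)**2
(3638 + 2620)*(O(-56, -6 - 1*7) + 2429) = (3638 + 2620)*((-2 + (-6 - 1*7))**2 + 2429) = 6258*((-2 + (-6 - 7))**2 + 2429) = 6258*((-2 - 13)**2 + 2429) = 6258*((-15)**2 + 2429) = 6258*(225 + 2429) = 6258*2654 = 16608732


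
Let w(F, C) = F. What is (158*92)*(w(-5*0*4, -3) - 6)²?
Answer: 523296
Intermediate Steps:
(158*92)*(w(-5*0*4, -3) - 6)² = (158*92)*(-5*0*4 - 6)² = 14536*(0*4 - 6)² = 14536*(0 - 6)² = 14536*(-6)² = 14536*36 = 523296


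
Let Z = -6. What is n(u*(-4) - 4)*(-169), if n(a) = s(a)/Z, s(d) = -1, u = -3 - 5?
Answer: -169/6 ≈ -28.167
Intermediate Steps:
u = -8
n(a) = 1/6 (n(a) = -1/(-6) = -1*(-1/6) = 1/6)
n(u*(-4) - 4)*(-169) = (1/6)*(-169) = -169/6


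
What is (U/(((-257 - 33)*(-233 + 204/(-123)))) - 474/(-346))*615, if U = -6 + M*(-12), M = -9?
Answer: 4523494576/5363173 ≈ 843.44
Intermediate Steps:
U = 102 (U = -6 - 9*(-12) = -6 + 108 = 102)
(U/(((-257 - 33)*(-233 + 204/(-123)))) - 474/(-346))*615 = (102/(((-257 - 33)*(-233 + 204/(-123)))) - 474/(-346))*615 = (102/((-290*(-233 + 204*(-1/123)))) - 474*(-1/346))*615 = (102/((-290*(-233 - 68/41))) + 237/173)*615 = (102/((-290*(-9621/41))) + 237/173)*615 = (102/(2790090/41) + 237/173)*615 = (102*(41/2790090) + 237/173)*615 = (697/465015 + 237/173)*615 = (110329136/80447595)*615 = 4523494576/5363173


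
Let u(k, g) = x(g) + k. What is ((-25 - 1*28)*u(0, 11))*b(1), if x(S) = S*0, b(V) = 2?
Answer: 0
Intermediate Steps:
x(S) = 0
u(k, g) = k (u(k, g) = 0 + k = k)
((-25 - 1*28)*u(0, 11))*b(1) = ((-25 - 1*28)*0)*2 = ((-25 - 28)*0)*2 = -53*0*2 = 0*2 = 0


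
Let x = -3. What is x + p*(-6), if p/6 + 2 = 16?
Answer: -507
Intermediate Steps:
p = 84 (p = -12 + 6*16 = -12 + 96 = 84)
x + p*(-6) = -3 + 84*(-6) = -3 - 504 = -507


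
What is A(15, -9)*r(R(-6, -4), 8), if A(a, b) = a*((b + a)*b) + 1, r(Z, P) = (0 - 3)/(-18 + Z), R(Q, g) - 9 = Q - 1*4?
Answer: -2427/19 ≈ -127.74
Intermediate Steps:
R(Q, g) = 5 + Q (R(Q, g) = 9 + (Q - 1*4) = 9 + (Q - 4) = 9 + (-4 + Q) = 5 + Q)
r(Z, P) = -3/(-18 + Z)
A(a, b) = 1 + a*b*(a + b) (A(a, b) = a*((a + b)*b) + 1 = a*(b*(a + b)) + 1 = a*b*(a + b) + 1 = 1 + a*b*(a + b))
A(15, -9)*r(R(-6, -4), 8) = (1 + 15*(-9)² - 9*15²)*(-3/(-18 + (5 - 6))) = (1 + 15*81 - 9*225)*(-3/(-18 - 1)) = (1 + 1215 - 2025)*(-3/(-19)) = -(-2427)*(-1)/19 = -809*3/19 = -2427/19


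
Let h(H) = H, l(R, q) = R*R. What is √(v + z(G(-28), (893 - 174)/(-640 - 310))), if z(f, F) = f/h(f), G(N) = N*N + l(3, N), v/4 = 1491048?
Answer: √5964193 ≈ 2442.2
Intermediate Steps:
l(R, q) = R²
v = 5964192 (v = 4*1491048 = 5964192)
G(N) = 9 + N² (G(N) = N*N + 3² = N² + 9 = 9 + N²)
z(f, F) = 1 (z(f, F) = f/f = 1)
√(v + z(G(-28), (893 - 174)/(-640 - 310))) = √(5964192 + 1) = √5964193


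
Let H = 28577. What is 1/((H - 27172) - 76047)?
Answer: -1/74642 ≈ -1.3397e-5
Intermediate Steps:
1/((H - 27172) - 76047) = 1/((28577 - 27172) - 76047) = 1/(1405 - 76047) = 1/(-74642) = -1/74642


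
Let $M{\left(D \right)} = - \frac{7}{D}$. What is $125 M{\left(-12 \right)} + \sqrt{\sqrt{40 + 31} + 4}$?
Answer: $\frac{875}{12} + \sqrt{4 + \sqrt{71}} \approx 76.442$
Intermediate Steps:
$125 M{\left(-12 \right)} + \sqrt{\sqrt{40 + 31} + 4} = 125 \left(- \frac{7}{-12}\right) + \sqrt{\sqrt{40 + 31} + 4} = 125 \left(\left(-7\right) \left(- \frac{1}{12}\right)\right) + \sqrt{\sqrt{71} + 4} = 125 \cdot \frac{7}{12} + \sqrt{4 + \sqrt{71}} = \frac{875}{12} + \sqrt{4 + \sqrt{71}}$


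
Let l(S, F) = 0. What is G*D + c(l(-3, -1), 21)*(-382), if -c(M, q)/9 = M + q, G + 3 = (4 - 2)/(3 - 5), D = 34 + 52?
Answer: 71854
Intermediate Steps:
D = 86
G = -4 (G = -3 + (4 - 2)/(3 - 5) = -3 + 2/(-2) = -3 + 2*(-1/2) = -3 - 1 = -4)
c(M, q) = -9*M - 9*q (c(M, q) = -9*(M + q) = -9*M - 9*q)
G*D + c(l(-3, -1), 21)*(-382) = -4*86 + (-9*0 - 9*21)*(-382) = -344 + (0 - 189)*(-382) = -344 - 189*(-382) = -344 + 72198 = 71854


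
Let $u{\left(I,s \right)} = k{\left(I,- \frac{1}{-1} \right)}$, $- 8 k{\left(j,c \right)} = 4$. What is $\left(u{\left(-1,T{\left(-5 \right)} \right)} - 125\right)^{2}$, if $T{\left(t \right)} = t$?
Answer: $\frac{63001}{4} \approx 15750.0$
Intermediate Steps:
$k{\left(j,c \right)} = - \frac{1}{2}$ ($k{\left(j,c \right)} = \left(- \frac{1}{8}\right) 4 = - \frac{1}{2}$)
$u{\left(I,s \right)} = - \frac{1}{2}$
$\left(u{\left(-1,T{\left(-5 \right)} \right)} - 125\right)^{2} = \left(- \frac{1}{2} - 125\right)^{2} = \left(- \frac{251}{2}\right)^{2} = \frac{63001}{4}$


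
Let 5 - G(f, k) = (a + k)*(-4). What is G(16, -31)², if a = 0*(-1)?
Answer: 14161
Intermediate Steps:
a = 0
G(f, k) = 5 + 4*k (G(f, k) = 5 - (0 + k)*(-4) = 5 - k*(-4) = 5 - (-4)*k = 5 + 4*k)
G(16, -31)² = (5 + 4*(-31))² = (5 - 124)² = (-119)² = 14161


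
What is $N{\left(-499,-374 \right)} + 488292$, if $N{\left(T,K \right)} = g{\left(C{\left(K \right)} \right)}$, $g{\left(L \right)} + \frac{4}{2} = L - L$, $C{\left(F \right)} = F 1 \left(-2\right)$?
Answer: $488290$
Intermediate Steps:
$C{\left(F \right)} = - 2 F$ ($C{\left(F \right)} = F \left(-2\right) = - 2 F$)
$g{\left(L \right)} = -2$ ($g{\left(L \right)} = -2 + \left(L - L\right) = -2 + 0 = -2$)
$N{\left(T,K \right)} = -2$
$N{\left(-499,-374 \right)} + 488292 = -2 + 488292 = 488290$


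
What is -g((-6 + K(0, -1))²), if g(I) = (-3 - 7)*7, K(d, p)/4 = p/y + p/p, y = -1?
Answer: 70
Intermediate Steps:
K(d, p) = 4 - 4*p (K(d, p) = 4*(p/(-1) + p/p) = 4*(p*(-1) + 1) = 4*(-p + 1) = 4*(1 - p) = 4 - 4*p)
g(I) = -70 (g(I) = -10*7 = -70)
-g((-6 + K(0, -1))²) = -1*(-70) = 70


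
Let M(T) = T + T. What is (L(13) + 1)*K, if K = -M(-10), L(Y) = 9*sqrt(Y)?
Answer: 20 + 180*sqrt(13) ≈ 669.00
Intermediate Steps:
M(T) = 2*T
K = 20 (K = -2*(-10) = -1*(-20) = 20)
(L(13) + 1)*K = (9*sqrt(13) + 1)*20 = (1 + 9*sqrt(13))*20 = 20 + 180*sqrt(13)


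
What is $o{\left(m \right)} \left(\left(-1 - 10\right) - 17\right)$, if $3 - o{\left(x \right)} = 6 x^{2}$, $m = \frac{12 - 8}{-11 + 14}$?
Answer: $\frac{644}{3} \approx 214.67$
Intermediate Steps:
$m = \frac{4}{3} \approx 1.3333$
$o{\left(x \right)} = 3 - 6 x^{2}$
$o{\left(m \right)} \left(\left(-1 - 10\right) - 17\right) = \left(3 - 6 \left(\frac{4}{3}\right)^{2}\right) \left(\left(-1 - 10\right) - 17\right) = \left(3 - \frac{32}{3}\right) \left(-11 - 17\right) = \left(3 - \frac{32}{3}\right) \left(-28\right) = \left(- \frac{23}{3}\right) \left(-28\right) = \frac{644}{3}$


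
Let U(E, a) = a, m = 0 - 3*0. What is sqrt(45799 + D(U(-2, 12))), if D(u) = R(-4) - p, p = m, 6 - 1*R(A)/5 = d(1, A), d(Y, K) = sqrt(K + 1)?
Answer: sqrt(45829 - 5*I*sqrt(3)) ≈ 214.08 - 0.02*I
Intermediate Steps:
m = 0 (m = 0 + 0 = 0)
d(Y, K) = sqrt(1 + K)
R(A) = 30 - 5*sqrt(1 + A)
p = 0
D(u) = 30 - 5*I*sqrt(3) (D(u) = (30 - 5*sqrt(1 - 4)) - 1*0 = (30 - 5*I*sqrt(3)) + 0 = 30 - 5*I*sqrt(3))
sqrt(45799 + D(U(-2, 12))) = sqrt(45799 + (30 - 5*I*sqrt(3))) = sqrt(45829 - 5*I*sqrt(3))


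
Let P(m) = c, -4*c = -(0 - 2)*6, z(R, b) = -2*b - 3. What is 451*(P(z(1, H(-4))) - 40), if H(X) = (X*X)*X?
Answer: -19393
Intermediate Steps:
H(X) = X**3 (H(X) = X**2*X = X**3)
z(R, b) = -3 - 2*b
c = -3 (c = -(-1)*(0 - 2)*6/4 = -(-1)*(-2*6)/4 = -(-1)*(-12)/4 = -1/4*12 = -3)
P(m) = -3
451*(P(z(1, H(-4))) - 40) = 451*(-3 - 40) = 451*(-43) = -19393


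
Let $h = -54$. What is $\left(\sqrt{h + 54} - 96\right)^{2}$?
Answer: $9216$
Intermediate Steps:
$\left(\sqrt{h + 54} - 96\right)^{2} = \left(\sqrt{-54 + 54} - 96\right)^{2} = \left(\sqrt{0} - 96\right)^{2} = \left(0 - 96\right)^{2} = \left(-96\right)^{2} = 9216$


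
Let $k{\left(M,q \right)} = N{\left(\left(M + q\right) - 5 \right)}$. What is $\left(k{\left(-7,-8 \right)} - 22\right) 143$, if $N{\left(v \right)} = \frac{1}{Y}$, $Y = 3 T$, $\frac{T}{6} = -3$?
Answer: $- \frac{170027}{54} \approx -3148.6$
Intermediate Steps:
$T = -18$ ($T = 6 \left(-3\right) = -18$)
$Y = -54$ ($Y = 3 \left(-18\right) = -54$)
$N{\left(v \right)} = - \frac{1}{54}$ ($N{\left(v \right)} = \frac{1}{-54} = - \frac{1}{54}$)
$k{\left(M,q \right)} = - \frac{1}{54}$
$\left(k{\left(-7,-8 \right)} - 22\right) 143 = \left(- \frac{1}{54} - 22\right) 143 = \left(- \frac{1189}{54}\right) 143 = - \frac{170027}{54}$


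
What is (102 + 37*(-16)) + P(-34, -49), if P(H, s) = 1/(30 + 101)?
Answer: -64189/131 ≈ -489.99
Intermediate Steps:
P(H, s) = 1/131
(102 + 37*(-16)) + P(-34, -49) = (102 + 37*(-16)) + 1/131 = (102 - 592) + 1/131 = -490 + 1/131 = -64189/131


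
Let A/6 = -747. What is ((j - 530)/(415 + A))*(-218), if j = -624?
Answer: -251572/4067 ≈ -61.857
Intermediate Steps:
A = -4482 (A = 6*(-747) = -4482)
((j - 530)/(415 + A))*(-218) = ((-624 - 530)/(415 - 4482))*(-218) = -1154/(-4067)*(-218) = -1154*(-1/4067)*(-218) = (1154/4067)*(-218) = -251572/4067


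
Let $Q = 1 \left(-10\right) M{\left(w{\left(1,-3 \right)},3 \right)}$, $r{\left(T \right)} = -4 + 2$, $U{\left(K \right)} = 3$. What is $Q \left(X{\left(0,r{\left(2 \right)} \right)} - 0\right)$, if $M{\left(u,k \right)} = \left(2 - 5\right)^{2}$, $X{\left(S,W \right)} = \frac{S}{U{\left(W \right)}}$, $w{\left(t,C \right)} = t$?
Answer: $0$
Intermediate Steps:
$r{\left(T \right)} = -2$
$X{\left(S,W \right)} = \frac{S}{3}$
$M{\left(u,k \right)} = 9$ ($M{\left(u,k \right)} = \left(-3\right)^{2} = 9$)
$Q = -90$ ($Q = 1 \left(-10\right) 9 = \left(-10\right) 9 = -90$)
$Q \left(X{\left(0,r{\left(2 \right)} \right)} - 0\right) = - 90 \left(\frac{1}{3} \cdot 0 - 0\right) = - 90 \left(0 + 0\right) = \left(-90\right) 0 = 0$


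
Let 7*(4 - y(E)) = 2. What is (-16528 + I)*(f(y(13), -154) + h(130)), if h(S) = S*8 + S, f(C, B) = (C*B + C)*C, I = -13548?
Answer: 1386443448/49 ≈ 2.8295e+7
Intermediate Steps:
y(E) = 26/7 (y(E) = 4 - ⅐*2 = 4 - 2/7 = 26/7)
f(C, B) = C*(C + B*C) (f(C, B) = (B*C + C)*C = (C + B*C)*C = C*(C + B*C))
h(S) = 9*S (h(S) = 8*S + S = 9*S)
(-16528 + I)*(f(y(13), -154) + h(130)) = (-16528 - 13548)*((26/7)²*(1 - 154) + 9*130) = -30076*((676/49)*(-153) + 1170) = -30076*(-103428/49 + 1170) = -30076*(-46098/49) = 1386443448/49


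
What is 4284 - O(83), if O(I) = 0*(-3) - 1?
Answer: 4285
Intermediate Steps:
O(I) = -1 (O(I) = 0 - 1 = -1)
4284 - O(83) = 4284 - 1*(-1) = 4284 + 1 = 4285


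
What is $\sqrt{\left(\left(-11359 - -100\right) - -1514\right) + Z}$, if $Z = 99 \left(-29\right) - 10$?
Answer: $i \sqrt{12626} \approx 112.37 i$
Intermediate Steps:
$Z = -2881$ ($Z = -2871 - 10 = -2881$)
$\sqrt{\left(\left(-11359 - -100\right) - -1514\right) + Z} = \sqrt{\left(\left(-11359 - -100\right) - -1514\right) - 2881} = \sqrt{\left(\left(-11359 + 100\right) + 1514\right) - 2881} = \sqrt{\left(-11259 + 1514\right) - 2881} = \sqrt{-9745 - 2881} = \sqrt{-12626} = i \sqrt{12626}$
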